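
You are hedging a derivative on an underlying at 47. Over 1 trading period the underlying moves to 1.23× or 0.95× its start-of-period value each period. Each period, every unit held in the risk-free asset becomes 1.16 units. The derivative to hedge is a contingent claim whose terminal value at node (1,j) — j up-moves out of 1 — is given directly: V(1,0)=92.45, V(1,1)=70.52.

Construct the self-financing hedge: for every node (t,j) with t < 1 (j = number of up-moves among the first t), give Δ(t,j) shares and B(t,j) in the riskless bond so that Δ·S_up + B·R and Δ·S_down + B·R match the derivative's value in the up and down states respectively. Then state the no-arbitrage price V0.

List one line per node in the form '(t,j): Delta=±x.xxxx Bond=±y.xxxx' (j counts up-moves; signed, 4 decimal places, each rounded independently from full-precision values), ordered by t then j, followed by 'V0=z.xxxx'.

The replicating-portfolio and risk-neutral prices coincide; use p* = (1.16−0.95)/(1.23−0.95) = 0.7500 for the latter.
Terminal values V(1,·): V(1,0)=92.4500, V(1,1)=70.5200
Node (0,0) S=47.0000: V=(p*·70.5200+(1−p*)·92.4500)/1.16=65.5194; Δ=(70.5200−92.4500)/(57.8100−44.6500)=-1.6664; B=V−Δ·S=143.8408
Root portfolio cost Δ·47+B reproduces V0=65.5194.

(0,0): Delta=-1.6664 Bond=143.8408
V0=65.5194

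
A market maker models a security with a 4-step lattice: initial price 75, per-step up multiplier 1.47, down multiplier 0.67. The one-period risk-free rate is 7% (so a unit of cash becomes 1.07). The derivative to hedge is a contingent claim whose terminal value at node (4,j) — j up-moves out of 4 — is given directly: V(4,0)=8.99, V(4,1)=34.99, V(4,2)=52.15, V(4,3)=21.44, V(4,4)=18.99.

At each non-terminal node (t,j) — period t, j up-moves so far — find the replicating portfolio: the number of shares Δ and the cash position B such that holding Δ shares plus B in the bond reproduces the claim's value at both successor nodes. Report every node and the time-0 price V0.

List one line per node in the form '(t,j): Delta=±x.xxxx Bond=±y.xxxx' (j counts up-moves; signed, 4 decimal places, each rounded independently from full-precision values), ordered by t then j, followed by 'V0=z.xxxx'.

Under the risk-neutral measure, an up-move has probability p* = (R−d)/(u−d) = 0.5000 and values discount at R = 1.07.
Terminal payoffs: V(4,0)=8.9900, V(4,1)=34.9900, V(4,2)=52.1500, V(4,3)=21.4400, V(4,4)=18.9900
Node (3,0) S=22.5572: V=(p*·34.9900+(1−p*)·8.9900)/1.07=20.5514; Δ=(34.9900−8.9900)/(33.1591−15.1133)=1.4408; B=V−Δ·S=-11.9486
Node (3,1) S=49.4912: V=(p*·52.1500+(1−p*)·34.9900)/1.07=40.7196; Δ=(52.1500−34.9900)/(72.7521−33.1591)=0.4334; B=V−Δ·S=19.2696
Node (3,2) S=108.5852: V=(p*·21.4400+(1−p*)·52.1500)/1.07=34.3879; Δ=(21.4400−52.1500)/(159.6203−72.7521)=-0.3535; B=V−Δ·S=72.7754
Node (3,3) S=238.2392: V=(p*·18.9900+(1−p*)·21.4400)/1.07=18.8925; Δ=(18.9900−21.4400)/(350.2117−159.6203)=-0.0129; B=V−Δ·S=21.9550
Node (2,0) S=33.6675: V=(p*·40.7196+(1−p*)·20.5514)/1.07=28.6313; Δ=(40.7196−20.5514)/(49.4912−22.5572)=0.7488; B=V−Δ·S=3.4210
Node (2,1) S=73.8675: V=(p*·34.3879+(1−p*)·40.7196)/1.07=35.0970; Δ=(34.3879−40.7196)/(108.5852−49.4912)=-0.1071; B=V−Δ·S=43.0117
Node (2,2) S=162.0675: V=(p*·18.8925+(1−p*)·34.3879)/1.07=24.8974; Δ=(18.8925−34.3879)/(238.2392−108.5852)=-0.1195; B=V−Δ·S=44.2665
Node (1,0) S=50.2500: V=(p*·35.0970+(1−p*)·28.6313)/1.07=29.7796; Δ=(35.0970−28.6313)/(73.8675−33.6675)=0.1608; B=V−Δ·S=21.6975
Node (1,1) S=110.2500: V=(p*·24.8974+(1−p*)·35.0970)/1.07=28.0347; Δ=(24.8974−35.0970)/(162.0675−73.8675)=-0.1156; B=V−Δ·S=40.7842
Node (0,0) S=75.0000: V=(p*·28.0347+(1−p*)·29.7796)/1.07=27.0160; Δ=(28.0347−29.7796)/(110.2500−50.2500)=-0.0291; B=V−Δ·S=29.1971
The time-0 hedge costs 27.0160, which is the no-arbitrage price.

(0,0): Delta=-0.0291 Bond=29.1971
(1,0): Delta=0.1608 Bond=21.6975
(1,1): Delta=-0.1156 Bond=40.7842
(2,0): Delta=0.7488 Bond=3.4210
(2,1): Delta=-0.1071 Bond=43.0117
(2,2): Delta=-0.1195 Bond=44.2665
(3,0): Delta=1.4408 Bond=-11.9486
(3,1): Delta=0.4334 Bond=19.2696
(3,2): Delta=-0.3535 Bond=72.7754
(3,3): Delta=-0.0129 Bond=21.9550
V0=27.0160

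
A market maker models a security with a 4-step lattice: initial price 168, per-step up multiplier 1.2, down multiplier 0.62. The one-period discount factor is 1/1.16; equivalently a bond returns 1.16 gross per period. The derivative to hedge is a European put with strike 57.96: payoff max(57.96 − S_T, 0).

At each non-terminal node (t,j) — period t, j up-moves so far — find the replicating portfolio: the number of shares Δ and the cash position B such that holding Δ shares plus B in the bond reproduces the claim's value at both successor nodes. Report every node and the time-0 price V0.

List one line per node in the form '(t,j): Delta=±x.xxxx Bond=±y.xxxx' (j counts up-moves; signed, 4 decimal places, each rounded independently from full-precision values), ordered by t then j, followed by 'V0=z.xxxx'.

The replicating-portfolio and risk-neutral prices coincide; use p* = (1.16−0.62)/(1.2−0.62) = 0.9310 for the latter.
Terminal values V(4,·): V(4,0)=33.1358, V(4,1)=9.9131, V(4,2)=0.0000, V(4,3)=0.0000, V(4,4)=0.0000
Node (3,0) S=40.0391: V=(p*·9.9131+(1−p*)·33.1358)/1.16=9.9264; Δ=(9.9131−33.1358)/(48.0469−24.8242)=-1.0000; B=V−Δ·S=49.9655
Node (3,1) S=77.4950: V=(p*·0.0000+(1−p*)·9.9131)/1.16=0.5894; Δ=(0.0000−9.9131)/(92.9940−48.0469)=-0.2205; B=V−Δ·S=17.6809
Node (3,2) S=149.9904: V=(p*·0.0000+(1−p*)·0.0000)/1.16=0.0000; Δ=(0.0000−0.0000)/(179.9885−92.9940)=0.0000; B=V−Δ·S=0.0000
Node (3,3) S=290.3040: V=(p*·0.0000+(1−p*)·0.0000)/1.16=0.0000; Δ=(0.0000−0.0000)/(348.3648−179.9885)=0.0000; B=V−Δ·S=0.0000
Node (2,0) S=64.5792: V=(p*·0.5894+(1−p*)·9.9264)/1.16=1.0632; Δ=(0.5894−9.9264)/(77.4950−40.0391)=-0.2493; B=V−Δ·S=17.1616
Node (2,1) S=124.9920: V=(p*·0.0000+(1−p*)·0.5894)/1.16=0.0350; Δ=(0.0000−0.5894)/(149.9904−77.4950)=-0.0081; B=V−Δ·S=1.0512
Node (2,2) S=241.9200: V=(p*·0.0000+(1−p*)·0.0000)/1.16=0.0000; Δ=(0.0000−0.0000)/(290.3040−149.9904)=0.0000; B=V−Δ·S=0.0000
Node (1,0) S=104.1600: V=(p*·0.0350+(1−p*)·1.0632)/1.16=0.0913; Δ=(0.0350−1.0632)/(124.9920−64.5792)=-0.0170; B=V−Δ·S=1.8640
Node (1,1) S=201.6000: V=(p*·0.0000+(1−p*)·0.0350)/1.16=0.0021; Δ=(0.0000−0.0350)/(241.9200−124.9920)=-0.0003; B=V−Δ·S=0.0625
Node (0,0) S=168.0000: V=(p*·0.0021+(1−p*)·0.0913)/1.16=0.0071; Δ=(0.0021−0.0913)/(201.6000−104.1600)=-0.0009; B=V−Δ·S=0.1610
Check: Δ(0,0)·S0 + B(0,0) = 0.0071 = V0.

(0,0): Delta=-0.0009 Bond=0.1610
(1,0): Delta=-0.0170 Bond=1.8640
(1,1): Delta=-0.0003 Bond=0.0625
(2,0): Delta=-0.2493 Bond=17.1616
(2,1): Delta=-0.0081 Bond=1.0512
(2,2): Delta=0.0000 Bond=0.0000
(3,0): Delta=-1.0000 Bond=49.9655
(3,1): Delta=-0.2205 Bond=17.6809
(3,2): Delta=0.0000 Bond=0.0000
(3,3): Delta=0.0000 Bond=0.0000
V0=0.0071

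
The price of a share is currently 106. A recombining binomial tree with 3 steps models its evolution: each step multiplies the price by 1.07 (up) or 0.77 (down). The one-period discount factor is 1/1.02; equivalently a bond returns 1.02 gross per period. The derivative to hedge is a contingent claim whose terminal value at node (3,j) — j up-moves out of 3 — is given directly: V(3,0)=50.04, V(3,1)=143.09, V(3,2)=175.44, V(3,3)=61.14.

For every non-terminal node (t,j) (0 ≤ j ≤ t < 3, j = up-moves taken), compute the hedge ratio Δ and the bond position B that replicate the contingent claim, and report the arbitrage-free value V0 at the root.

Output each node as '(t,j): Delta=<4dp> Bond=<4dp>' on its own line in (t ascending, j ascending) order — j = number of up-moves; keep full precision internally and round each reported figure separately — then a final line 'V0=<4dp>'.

Under the risk-neutral measure, an up-move has probability p* = (R−d)/(u−d) = 0.8333 and values discount at R = 1.02.
Payoff layer (t=3): V(3,0)=50.0400, V(3,1)=143.0900, V(3,2)=175.4400, V(3,3)=61.1400
(2,0): S=62.8474. Δ = (V_up−V_dn)/(S_up−S_dn) = (143.0900−50.0400)/(67.2467−48.3925) = 4.9352. V = [p*·143.0900 + (1−p*)·50.0400]/1.02 = 125.0801. B = V − Δ·S = -185.0866.
(2,1): S=87.3334. Δ = (V_up−V_dn)/(S_up−S_dn) = (175.4400−143.0900)/(93.4467−67.2467) = 1.2347. V = [p*·175.4400 + (1−p*)·143.0900]/1.02 = 166.7141. B = V − Δ·S = 58.8807.
(2,2): S=121.3594. Δ = (V_up−V_dn)/(S_up−S_dn) = (61.1400−175.4400)/(129.8546−93.4467) = -3.1394. V = [p*·61.1400 + (1−p*)·175.4400]/1.02 = 78.6176. B = V − Δ·S = 459.6176.
(1,0): S=81.6200. Δ = (V_up−V_dn)/(S_up−S_dn) = (166.7141−125.0801)/(87.3334−62.8474) = 1.7003. V = [p*·166.7141 + (1−p*)·125.0801]/1.02 = 156.6422. B = V − Δ·S = 17.8623.
(1,1): S=113.4200. Δ = (V_up−V_dn)/(S_up−S_dn) = (78.6176−166.7141)/(121.3594−87.3334) = -2.5891. V = [p*·78.6176 + (1−p*)·166.7141]/1.02 = 91.4710. B = V − Δ·S = 385.1256.
(0,0): S=106.0000. Δ = (V_up−V_dn)/(S_up−S_dn) = (91.4710−156.6422)/(113.4200−81.6200) = -2.0494. V = [p*·91.4710 + (1−p*)·156.6422]/1.02 = 100.3263. B = V − Δ·S = 317.5638.
Self-financing check: at every node Δ·S+B equals the discounted successor values.

(0,0): Delta=-2.0494 Bond=317.5638
(1,0): Delta=1.7003 Bond=17.8623
(1,1): Delta=-2.5891 Bond=385.1256
(2,0): Delta=4.9352 Bond=-185.0866
(2,1): Delta=1.2347 Bond=58.8807
(2,2): Delta=-3.1394 Bond=459.6176
V0=100.3263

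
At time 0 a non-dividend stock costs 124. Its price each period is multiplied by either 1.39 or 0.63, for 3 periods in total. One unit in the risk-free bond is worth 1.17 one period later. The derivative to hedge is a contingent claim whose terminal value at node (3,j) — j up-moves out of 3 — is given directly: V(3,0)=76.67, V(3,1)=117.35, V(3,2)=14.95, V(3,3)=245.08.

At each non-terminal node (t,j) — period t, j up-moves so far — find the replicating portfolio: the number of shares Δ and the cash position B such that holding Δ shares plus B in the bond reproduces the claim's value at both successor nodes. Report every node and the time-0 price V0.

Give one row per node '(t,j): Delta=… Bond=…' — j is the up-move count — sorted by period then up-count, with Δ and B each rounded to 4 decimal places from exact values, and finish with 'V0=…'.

(0,0): Delta=0.6005 Bond=-1.2305
(1,0): Delta=-0.8779 Bond=114.0515
(1,1): Delta=0.8735 Bond=-48.4916
(2,0): Delta=1.0876 Bond=36.7081
(2,1): Delta=-1.2408 Bond=172.8498
(2,2): Delta=1.2639 Bond=-150.2698
V0=73.2304

Risk-neutral probability p* = (R−d)/(u−d) = (1.17−0.63)/(1.39−0.63) = 0.7105.
Terminal payoffs: V(3,0)=76.6700, V(3,1)=117.3500, V(3,2)=14.9500, V(3,3)=245.0800
(2,0): S=49.2156. Δ = (V_up−V_dn)/(S_up−S_dn) = (117.3500−76.6700)/(68.4097−31.0058) = 1.0876. V = [p*·117.3500 + (1−p*)·76.6700]/1.17 = 90.2344. B = V − Δ·S = 36.7081.
(2,1): S=108.5868. Δ = (V_up−V_dn)/(S_up−S_dn) = (14.9500−117.3500)/(150.9357−68.4097) = -1.2408. V = [p*·14.9500 + (1−p*)·117.3500]/1.17 = 38.1129. B = V − Δ·S = 172.8498.
(2,2): S=239.5804. Δ = (V_up−V_dn)/(S_up−S_dn) = (245.0800−14.9500)/(333.0168−150.9357) = 1.2639. V = [p*·245.0800 + (1−p*)·14.9500]/1.17 = 152.5328. B = V − Δ·S = -150.2698.
(1,0): S=78.1200. Δ = (V_up−V_dn)/(S_up−S_dn) = (38.1129−90.2344)/(108.5868−49.2156) = -0.8779. V = [p*·38.1129 + (1−p*)·90.2344]/1.17 = 45.4707. B = V − Δ·S = 114.0515.
(1,1): S=172.3600. Δ = (V_up−V_dn)/(S_up−S_dn) = (152.5328−38.1129)/(239.5804−108.5868) = 0.8735. V = [p*·152.5328 + (1−p*)·38.1129]/1.17 = 102.0609. B = V − Δ·S = -48.4916.
(0,0): S=124.0000. Δ = (V_up−V_dn)/(S_up−S_dn) = (102.0609−45.4707)/(172.3600−78.1200) = 0.6005. V = [p*·102.0609 + (1−p*)·45.4707]/1.17 = 73.2304. B = V − Δ·S = -1.2305.
Check: Δ(0,0)·S0 + B(0,0) = 73.2304 = V0.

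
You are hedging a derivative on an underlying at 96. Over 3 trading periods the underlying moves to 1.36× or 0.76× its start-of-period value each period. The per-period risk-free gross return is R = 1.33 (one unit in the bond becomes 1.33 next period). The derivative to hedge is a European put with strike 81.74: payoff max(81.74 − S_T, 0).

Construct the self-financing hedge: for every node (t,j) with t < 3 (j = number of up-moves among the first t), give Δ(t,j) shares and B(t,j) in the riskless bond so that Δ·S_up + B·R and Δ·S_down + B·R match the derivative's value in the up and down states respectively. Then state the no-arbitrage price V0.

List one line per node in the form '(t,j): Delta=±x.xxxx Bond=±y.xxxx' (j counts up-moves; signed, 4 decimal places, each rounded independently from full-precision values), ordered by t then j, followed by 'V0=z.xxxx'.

Since d<R<u, set p* = (R−d)/(u−d) = 0.9500; price each node as the discounted p*-expectation of its children.
At expiry t=3: V(3,0)=39.5983, V(3,1)=6.3285, V(3,2)=0.0000, V(3,3)=0.0000
  t=2,j=0: stock 55.4496 → up 75.4115 (V=6.3285), down 42.1417 (V=39.5983). Price 6.0090; hedge Δ=-1.0000, bond B=61.4586.
  t=2,j=1: stock 99.2256 → up 134.9468 (V=0.0000), down 75.4115 (V=6.3285). Price 0.2379; hedge Δ=-0.1063, bond B=10.7855.
  t=2,j=2: stock 177.5616 → up 241.4838 (V=0.0000), down 134.9468 (V=0.0000). Price 0.0000; hedge Δ=0.0000, bond B=0.0000.
  t=1,j=0: stock 72.9600 → up 99.2256 (V=0.2379), down 55.4496 (V=6.0090). Price 0.3958; hedge Δ=-0.1318, bond B=10.0144.
  t=1,j=1: stock 130.5600 → up 177.5616 (V=0.0000), down 99.2256 (V=0.2379). Price 0.0089; hedge Δ=-0.0030, bond B=0.4055.
  t=0,j=0: stock 96.0000 → up 130.5600 (V=0.0089), down 72.9600 (V=0.3958). Price 0.0213; hedge Δ=-0.0067, bond B=0.6661.
Check: Δ(0,0)·S0 + B(0,0) = 0.0213 = V0.

(0,0): Delta=-0.0067 Bond=0.6661
(1,0): Delta=-0.1318 Bond=10.0144
(1,1): Delta=-0.0030 Bond=0.4055
(2,0): Delta=-1.0000 Bond=61.4586
(2,1): Delta=-0.1063 Bond=10.7855
(2,2): Delta=0.0000 Bond=0.0000
V0=0.0213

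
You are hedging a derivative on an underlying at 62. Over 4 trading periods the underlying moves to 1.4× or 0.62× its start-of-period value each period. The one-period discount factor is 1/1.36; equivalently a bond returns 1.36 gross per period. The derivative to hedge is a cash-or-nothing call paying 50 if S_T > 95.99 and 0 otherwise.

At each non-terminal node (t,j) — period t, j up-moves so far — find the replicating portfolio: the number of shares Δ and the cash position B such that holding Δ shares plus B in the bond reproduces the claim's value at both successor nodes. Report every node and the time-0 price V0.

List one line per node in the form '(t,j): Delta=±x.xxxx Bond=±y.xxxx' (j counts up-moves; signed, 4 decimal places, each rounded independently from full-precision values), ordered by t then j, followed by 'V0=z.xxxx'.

Under the risk-neutral measure, an up-move has probability p* = (R−d)/(u−d) = 0.9487 and values discount at R = 1.36.
Payoff layer (t=4): V(4,0)=0.0000, V(4,1)=0.0000, V(4,2)=0.0000, V(4,3)=50.0000, V(4,4)=50.0000
Node (3,0) S=14.7763: V=(p*·0.0000+(1−p*)·0.0000)/1.36=0.0000; Δ=(0.0000−0.0000)/(20.6869−9.1613)=0.0000; B=V−Δ·S=0.0000
Node (3,1) S=33.3659: V=(p*·0.0000+(1−p*)·0.0000)/1.36=0.0000; Δ=(0.0000−0.0000)/(46.7123−20.6869)=0.0000; B=V−Δ·S=0.0000
Node (3,2) S=75.3424: V=(p*·50.0000+(1−p*)·0.0000)/1.36=34.8793; Δ=(50.0000−0.0000)/(105.4794−46.7123)=0.8508; B=V−Δ·S=-29.2232
Node (3,3) S=170.1280: V=(p*·50.0000+(1−p*)·50.0000)/1.36=36.7647; Δ=(50.0000−50.0000)/(238.1792−105.4794)=0.0000; B=V−Δ·S=36.7647
Node (2,0) S=23.8328: V=(p*·0.0000+(1−p*)·0.0000)/1.36=0.0000; Δ=(0.0000−0.0000)/(33.3659−14.7763)=0.0000; B=V−Δ·S=0.0000
Node (2,1) S=53.8160: V=(p*·34.8793+(1−p*)·0.0000)/1.36=24.3314; Δ=(34.8793−0.0000)/(75.3424−33.3659)=0.8309; B=V−Δ·S=-20.3857
Node (2,2) S=121.5200: V=(p*·36.7647+(1−p*)·34.8793)/1.36=26.9618; Δ=(36.7647−34.8793)/(170.1280−75.3424)=0.0199; B=V−Δ·S=24.5446
Node (1,0) S=38.4400: V=(p*·24.3314+(1−p*)·0.0000)/1.36=16.9732; Δ=(24.3314−0.0000)/(53.8160−23.8328)=0.8115; B=V−Δ·S=-14.2208
Node (1,1) S=86.8000: V=(p*·26.9618+(1−p*)·24.3314)/1.36=19.7257; Δ=(26.9618−24.3314)/(121.5200−53.8160)=0.0389; B=V−Δ·S=16.3533
Node (0,0) S=62.0000: V=(p*·19.7257+(1−p*)·16.9732)/1.36=14.4004; Δ=(19.7257−16.9732)/(86.8000−38.4400)=0.0569; B=V−Δ·S=10.8716
Self-financing check: at every node Δ·S+B equals the discounted successor values.

(0,0): Delta=0.0569 Bond=10.8716
(1,0): Delta=0.8115 Bond=-14.2208
(1,1): Delta=0.0389 Bond=16.3533
(2,0): Delta=0.0000 Bond=0.0000
(2,1): Delta=0.8309 Bond=-20.3857
(2,2): Delta=0.0199 Bond=24.5446
(3,0): Delta=0.0000 Bond=0.0000
(3,1): Delta=0.0000 Bond=0.0000
(3,2): Delta=0.8508 Bond=-29.2232
(3,3): Delta=0.0000 Bond=36.7647
V0=14.4004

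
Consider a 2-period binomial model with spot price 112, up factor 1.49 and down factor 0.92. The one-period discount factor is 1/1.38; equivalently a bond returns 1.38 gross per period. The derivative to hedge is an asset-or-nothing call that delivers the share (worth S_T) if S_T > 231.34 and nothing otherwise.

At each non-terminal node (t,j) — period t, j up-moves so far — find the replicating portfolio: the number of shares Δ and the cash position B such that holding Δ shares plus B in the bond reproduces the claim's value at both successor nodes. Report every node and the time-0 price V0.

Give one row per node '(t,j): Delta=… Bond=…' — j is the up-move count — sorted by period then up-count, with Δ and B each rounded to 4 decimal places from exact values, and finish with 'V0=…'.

(0,0): Delta=2.2777 Bond=-170.0702
(1,0): Delta=0.0000 Bond=0.0000
(1,1): Delta=2.6140 Bond=-290.8201
V0=85.0351

Risk-neutral probability p* = (R−d)/(u−d) = (1.38−0.92)/(1.49−0.92) = 0.8070.
At expiry t=2: V(2,0)=0.0000, V(2,1)=0.0000, V(2,2)=248.6512
Node (1,0) S=103.0400: V=(p*·0.0000+(1−p*)·0.0000)/1.38=0.0000; Δ=(0.0000−0.0000)/(153.5296−94.7968)=0.0000; B=V−Δ·S=0.0000
Node (1,1) S=166.8800: V=(p*·248.6512+(1−p*)·0.0000)/1.38=145.4101; Δ=(248.6512−0.0000)/(248.6512−153.5296)=2.6140; B=V−Δ·S=-290.8201
Node (0,0) S=112.0000: V=(p*·145.4101+(1−p*)·0.0000)/1.38=85.0351; Δ=(145.4101−0.0000)/(166.8800−103.0400)=2.2777; B=V−Δ·S=-170.0702
The time-0 hedge costs 85.0351, which is the no-arbitrage price.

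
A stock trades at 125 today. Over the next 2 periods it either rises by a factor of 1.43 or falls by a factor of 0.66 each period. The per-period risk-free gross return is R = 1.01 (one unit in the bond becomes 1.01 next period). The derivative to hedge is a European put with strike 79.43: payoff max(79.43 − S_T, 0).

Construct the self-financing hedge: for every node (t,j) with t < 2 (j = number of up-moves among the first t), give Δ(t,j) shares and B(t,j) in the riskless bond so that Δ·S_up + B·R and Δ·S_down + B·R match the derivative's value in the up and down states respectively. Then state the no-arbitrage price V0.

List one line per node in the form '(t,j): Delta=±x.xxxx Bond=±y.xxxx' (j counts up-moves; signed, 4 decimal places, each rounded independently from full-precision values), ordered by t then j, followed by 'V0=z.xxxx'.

The replicating-portfolio and risk-neutral prices coincide; use p* = (1.01−0.66)/(1.43−0.66) = 0.4545 for the latter.
Payoff layer (t=2): V(2,0)=24.9800, V(2,1)=0.0000, V(2,2)=0.0000
  t=1,j=0: stock 82.5000 → up 117.9750 (V=0.0000), down 54.4500 (V=24.9800). Price 13.4905; hedge Δ=-0.3932, bond B=45.9321.
  t=1,j=1: stock 178.7500 → up 255.6125 (V=0.0000), down 117.9750 (V=0.0000). Price 0.0000; hedge Δ=0.0000, bond B=0.0000.
  t=0,j=0: stock 125.0000 → up 178.7500 (V=0.0000), down 82.5000 (V=13.4905). Price 7.2856; hedge Δ=-0.1402, bond B=24.8058.
The time-0 hedge costs 7.2856, which is the no-arbitrage price.

(0,0): Delta=-0.1402 Bond=24.8058
(1,0): Delta=-0.3932 Bond=45.9321
(1,1): Delta=0.0000 Bond=0.0000
V0=7.2856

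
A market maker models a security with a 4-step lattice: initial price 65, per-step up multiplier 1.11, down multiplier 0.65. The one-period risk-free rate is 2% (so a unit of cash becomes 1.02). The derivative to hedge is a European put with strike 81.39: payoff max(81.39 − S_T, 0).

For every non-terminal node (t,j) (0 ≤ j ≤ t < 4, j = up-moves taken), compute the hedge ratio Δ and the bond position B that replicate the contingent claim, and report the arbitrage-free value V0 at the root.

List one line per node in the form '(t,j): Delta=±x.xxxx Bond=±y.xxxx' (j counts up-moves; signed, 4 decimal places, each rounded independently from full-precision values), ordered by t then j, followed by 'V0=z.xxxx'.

The replicating-portfolio and risk-neutral prices coincide; use p* = (1.02−0.65)/(1.11−0.65) = 0.8043 for the latter.
Terminal values V(4,·): V(4,0)=69.7871, V(4,1)=61.5758, V(4,2)=47.5535, V(4,3)=23.6076, V(4,4)=0.0000
(3,0): S=17.8506. Δ = (V_up−V_dn)/(S_up−S_dn) = (61.5758−69.7871)/(19.8142−11.6029) = -1.0000. V = [p*·61.5758 + (1−p*)·69.7871]/1.02 = 61.9435. B = V − Δ·S = 79.7941.
(3,1): S=30.4834. Δ = (V_up−V_dn)/(S_up−S_dn) = (47.5535−61.5758)/(33.8365−19.8142) = -1.0000. V = [p*·47.5535 + (1−p*)·61.5758]/1.02 = 49.3107. B = V − Δ·S = 79.7941.
(3,2): S=52.0562. Δ = (V_up−V_dn)/(S_up−S_dn) = (23.6076−47.5535)/(57.7824−33.8365) = -1.0000. V = [p*·23.6076 + (1−p*)·47.5535]/1.02 = 27.7379. B = V − Δ·S = 79.7941.
(3,3): S=88.8960. Δ = (V_up−V_dn)/(S_up−S_dn) = (0.0000−23.6076)/(98.6746−57.7824) = -0.5773. V = [p*·0.0000 + (1−p*)·23.6076]/1.02 = 4.5283. B = V − Δ·S = 55.8492.
(2,0): S=27.4625. Δ = (V_up−V_dn)/(S_up−S_dn) = (49.3107−61.9435)/(30.4834−17.8506) = -1.0000. V = [p*·49.3107 + (1−p*)·61.9435]/1.02 = 50.7670. B = V − Δ·S = 78.2295.
(2,1): S=46.8975. Δ = (V_up−V_dn)/(S_up−S_dn) = (27.7379−49.3107)/(52.0562−30.4834) = -1.0000. V = [p*·27.7379 + (1−p*)·49.3107]/1.02 = 31.3320. B = V − Δ·S = 78.2295.
(2,2): S=80.0865. Δ = (V_up−V_dn)/(S_up−S_dn) = (4.5283−27.7379)/(88.8960−52.0562) = -0.6300. V = [p*·4.5283 + (1−p*)·27.7379]/1.02 = 8.8915. B = V − Δ·S = 59.3471.
(1,0): S=42.2500. Δ = (V_up−V_dn)/(S_up−S_dn) = (31.3320−50.7670)/(46.8975−27.4625) = -1.0000. V = [p*·31.3320 + (1−p*)·50.7670]/1.02 = 34.4456. B = V − Δ·S = 76.6956.
(1,1): S=72.1500. Δ = (V_up−V_dn)/(S_up−S_dn) = (8.8915−31.3320)/(80.0865−46.8975) = -0.6761. V = [p*·8.8915 + (1−p*)·31.3320]/1.02 = 13.0216. B = V − Δ·S = 61.8054.
(0,0): S=65.0000. Δ = (V_up−V_dn)/(S_up−S_dn) = (13.0216−34.4456)/(72.1500−42.2500) = -0.7165. V = [p*·13.0216 + (1−p*)·34.4456]/1.02 = 16.8757. B = V − Δ·S = 63.4497.
Self-financing check: at every node Δ·S+B equals the discounted successor values.

(0,0): Delta=-0.7165 Bond=63.4497
(1,0): Delta=-1.0000 Bond=76.6956
(1,1): Delta=-0.6761 Bond=61.8054
(2,0): Delta=-1.0000 Bond=78.2295
(2,1): Delta=-1.0000 Bond=78.2295
(2,2): Delta=-0.6300 Bond=59.3471
(3,0): Delta=-1.0000 Bond=79.7941
(3,1): Delta=-1.0000 Bond=79.7941
(3,2): Delta=-1.0000 Bond=79.7941
(3,3): Delta=-0.5773 Bond=55.8492
V0=16.8757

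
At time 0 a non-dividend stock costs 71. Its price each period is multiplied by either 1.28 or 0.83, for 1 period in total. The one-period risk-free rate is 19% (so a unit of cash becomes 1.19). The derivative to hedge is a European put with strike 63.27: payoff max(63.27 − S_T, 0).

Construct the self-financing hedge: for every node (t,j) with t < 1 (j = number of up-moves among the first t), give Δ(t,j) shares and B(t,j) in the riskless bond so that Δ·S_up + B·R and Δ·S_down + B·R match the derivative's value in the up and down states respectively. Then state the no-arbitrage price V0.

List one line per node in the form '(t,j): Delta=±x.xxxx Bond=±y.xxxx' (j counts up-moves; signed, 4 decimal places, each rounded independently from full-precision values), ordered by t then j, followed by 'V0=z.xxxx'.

(0,0): Delta=-0.1358 Bond=10.3739
V0=0.7294

Under the risk-neutral measure, an up-move has probability p* = (R−d)/(u−d) = 0.8000 and values discount at R = 1.19.
Terminal values V(1,·): V(1,0)=4.3400, V(1,1)=0.0000
  t=0,j=0: stock 71.0000 → up 90.8800 (V=0.0000), down 58.9300 (V=4.3400). Price 0.7294; hedge Δ=-0.1358, bond B=10.3739.
Root portfolio cost Δ·71+B reproduces V0=0.7294.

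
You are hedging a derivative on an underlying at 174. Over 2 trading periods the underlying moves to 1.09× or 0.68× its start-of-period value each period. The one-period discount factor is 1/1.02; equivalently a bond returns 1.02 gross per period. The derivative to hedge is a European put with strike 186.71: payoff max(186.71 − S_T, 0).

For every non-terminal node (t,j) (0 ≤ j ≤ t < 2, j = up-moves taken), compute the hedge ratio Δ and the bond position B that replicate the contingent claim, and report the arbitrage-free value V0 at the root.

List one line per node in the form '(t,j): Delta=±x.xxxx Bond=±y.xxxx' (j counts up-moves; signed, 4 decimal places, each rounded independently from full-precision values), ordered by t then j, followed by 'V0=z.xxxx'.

(0,0): Delta=-0.7719 Bond=152.9949
(1,0): Delta=-1.0000 Bond=183.0490
(1,1): Delta=-0.7426 Bond=150.4971
V0=18.6923

No-arbitrage ⇒ martingale measure with p* = (R−d)/(u−d) = 0.8293.
Terminal payoffs: V(2,0)=106.2524, V(2,1)=57.7412, V(2,2)=0.0000
Node (1,0) S=118.3200: V=(p*·57.7412+(1−p*)·106.2524)/1.02=64.7290; Δ=(57.7412−106.2524)/(128.9688−80.4576)=-1.0000; B=V−Δ·S=183.0490
Node (1,1) S=189.6600: V=(p*·0.0000+(1−p*)·57.7412)/1.02=9.6650; Δ=(0.0000−57.7412)/(206.7294−128.9688)=-0.7426; B=V−Δ·S=150.4971
Node (0,0) S=174.0000: V=(p*·9.6650+(1−p*)·64.7290)/1.02=18.6923; Δ=(9.6650−64.7290)/(189.6600−118.3200)=-0.7719; B=V−Δ·S=152.9949
The time-0 hedge costs 18.6923, which is the no-arbitrage price.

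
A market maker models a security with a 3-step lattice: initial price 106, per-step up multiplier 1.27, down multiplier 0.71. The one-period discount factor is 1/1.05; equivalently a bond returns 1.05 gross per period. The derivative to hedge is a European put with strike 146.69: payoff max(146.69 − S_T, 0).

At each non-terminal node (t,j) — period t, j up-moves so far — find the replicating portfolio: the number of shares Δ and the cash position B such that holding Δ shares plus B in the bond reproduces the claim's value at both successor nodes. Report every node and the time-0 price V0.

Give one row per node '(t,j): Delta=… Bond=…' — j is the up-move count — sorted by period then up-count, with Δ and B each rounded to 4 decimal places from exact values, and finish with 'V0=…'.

No-arbitrage ⇒ martingale measure with p* = (R−d)/(u−d) = 0.6071.
At expiry t=3: V(3,0)=108.7514, V(3,1)=78.8281, V(3,2)=25.3031, V(3,3)=0.0000
  t=2,j=0: stock 53.4346 → up 67.8619 (V=78.8281), down 37.9386 (V=108.7514). Price 86.2702; hedge Δ=-1.0000, bond B=139.7048.
  t=2,j=1: stock 95.5802 → up 121.3869 (V=25.3031), down 67.8619 (V=78.8281). Price 44.1246; hedge Δ=-1.0000, bond B=139.7048.
  t=2,j=2: stock 170.9674 → up 217.1286 (V=0.0000), down 121.3869 (V=25.3031). Price 9.4672; hedge Δ=-0.2643, bond B=54.6514.
  t=1,j=0: stock 75.2600 → up 95.5802 (V=44.1246), down 53.4346 (V=86.2702). Price 57.7922; hedge Δ=-1.0000, bond B=133.0522.
  t=1,j=1: stock 134.6200 → up 170.9674 (V=9.4672), down 95.5802 (V=44.1246). Price 21.9834; hedge Δ=-0.4597, bond B=83.8716.
  t=0,j=0: stock 106.0000 → up 134.6200 (V=21.9834), down 75.2600 (V=57.7922). Price 34.3344; hedge Δ=-0.6032, bond B=98.2786.
Self-financing check: at every node Δ·S+B equals the discounted successor values.

(0,0): Delta=-0.6032 Bond=98.2786
(1,0): Delta=-1.0000 Bond=133.0522
(1,1): Delta=-0.4597 Bond=83.8716
(2,0): Delta=-1.0000 Bond=139.7048
(2,1): Delta=-1.0000 Bond=139.7048
(2,2): Delta=-0.2643 Bond=54.6514
V0=34.3344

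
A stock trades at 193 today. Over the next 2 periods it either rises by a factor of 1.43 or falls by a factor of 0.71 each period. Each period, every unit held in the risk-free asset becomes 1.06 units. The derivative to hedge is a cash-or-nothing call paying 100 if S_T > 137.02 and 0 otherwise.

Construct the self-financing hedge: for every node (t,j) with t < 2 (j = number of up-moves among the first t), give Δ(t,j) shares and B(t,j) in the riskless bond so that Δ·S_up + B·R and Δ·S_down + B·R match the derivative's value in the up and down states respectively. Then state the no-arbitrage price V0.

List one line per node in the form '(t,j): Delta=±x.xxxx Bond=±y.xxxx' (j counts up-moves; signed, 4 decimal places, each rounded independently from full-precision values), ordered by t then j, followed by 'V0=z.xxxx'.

(0,0): Delta=0.3489 Bond=-1.8370
(1,0): Delta=1.0136 Bond=-93.0294
(1,1): Delta=0.0000 Bond=94.3396
V0=65.4965

Risk-neutral probability p* = (R−d)/(u−d) = (1.06−0.71)/(1.43−0.71) = 0.4861.
Terminal payoffs: V(2,0)=0.0000, V(2,1)=100.0000, V(2,2)=100.0000
(1,0): S=137.0300. Δ = (V_up−V_dn)/(S_up−S_dn) = (100.0000−0.0000)/(195.9529−97.2913) = 1.0136. V = [p*·100.0000 + (1−p*)·0.0000]/1.06 = 45.8595. B = V − Δ·S = -93.0294.
(1,1): S=275.9900. Δ = (V_up−V_dn)/(S_up−S_dn) = (100.0000−100.0000)/(394.6657−195.9529) = 0.0000. V = [p*·100.0000 + (1−p*)·100.0000]/1.06 = 94.3396. B = V − Δ·S = 94.3396.
(0,0): S=193.0000. Δ = (V_up−V_dn)/(S_up−S_dn) = (94.3396−45.8595)/(275.9900−137.0300) = 0.3489. V = [p*·94.3396 + (1−p*)·45.8595]/1.06 = 65.4965. B = V − Δ·S = -1.8370.
Each (Δ,B) replicates both successor values, so the strategy is self-financing and V0 is arbitrage-free.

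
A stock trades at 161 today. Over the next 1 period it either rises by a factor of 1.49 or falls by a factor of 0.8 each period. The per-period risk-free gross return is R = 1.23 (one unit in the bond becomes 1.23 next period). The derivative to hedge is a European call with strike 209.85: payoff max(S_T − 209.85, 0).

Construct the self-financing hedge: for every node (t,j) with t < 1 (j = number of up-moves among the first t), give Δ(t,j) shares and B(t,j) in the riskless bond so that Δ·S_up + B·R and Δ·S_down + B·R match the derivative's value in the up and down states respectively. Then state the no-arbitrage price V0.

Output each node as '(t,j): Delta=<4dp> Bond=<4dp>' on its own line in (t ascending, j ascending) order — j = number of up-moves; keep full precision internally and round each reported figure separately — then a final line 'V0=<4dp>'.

Risk-neutral probability p* = (R−d)/(u−d) = (1.23−0.8)/(1.49−0.8) = 0.6232.
At expiry t=1: V(1,0)=0.0000, V(1,1)=30.0400
Node (0,0) S=161.0000: V=(p*·30.0400+(1−p*)·0.0000)/1.23=15.2200; Δ=(30.0400−0.0000)/(239.8900−128.8000)=0.2704; B=V−Δ·S=-28.3162
Self-financing check: at every node Δ·S+B equals the discounted successor values.

(0,0): Delta=0.2704 Bond=-28.3162
V0=15.2200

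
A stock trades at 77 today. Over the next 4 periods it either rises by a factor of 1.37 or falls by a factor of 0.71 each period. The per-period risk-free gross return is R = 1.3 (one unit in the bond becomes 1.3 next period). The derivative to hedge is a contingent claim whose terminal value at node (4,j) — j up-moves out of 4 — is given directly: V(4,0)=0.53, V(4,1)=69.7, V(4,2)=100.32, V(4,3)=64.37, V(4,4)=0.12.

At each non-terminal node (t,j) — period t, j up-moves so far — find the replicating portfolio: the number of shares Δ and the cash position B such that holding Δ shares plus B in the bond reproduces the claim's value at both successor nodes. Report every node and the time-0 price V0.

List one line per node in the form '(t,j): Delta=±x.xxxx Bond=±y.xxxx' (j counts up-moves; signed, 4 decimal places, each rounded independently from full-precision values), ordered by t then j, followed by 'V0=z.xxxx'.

(0,0): Delta=-0.4839 Bond=46.1195
(1,0): Delta=-0.3631 Bond=53.3514
(1,1): Delta=-0.4914 Bond=60.7389
(2,0): Delta=1.0422 Bond=14.8081
(2,1): Delta=-0.4496 Bond=75.8287
(2,2): Delta=-0.4939 Bond=79.3322
(3,0): Delta=3.8028 Bond=-56.8309
(3,1): Delta=0.8724 Bond=28.2772
(3,2): Delta=-0.5308 Bond=106.9181
(3,3): Delta=-0.4917 Bond=102.6826
V0=8.8559

The replicating-portfolio and risk-neutral prices coincide; use p* = (1.3−0.71)/(1.37−0.71) = 0.8939 for the latter.
Terminal values V(4,·): V(4,0)=0.5300, V(4,1)=69.7000, V(4,2)=100.3200, V(4,3)=64.3700, V(4,4)=0.1200
(3,0): S=27.5591. Δ = (V_up−V_dn)/(S_up−S_dn) = (69.7000−0.5300)/(37.7560−19.5670) = 3.8028. V = [p*·69.7000 + (1−p*)·0.5300]/1.3 = 47.9721. B = V − Δ·S = -56.8309.
(3,1): S=53.1775. Δ = (V_up−V_dn)/(S_up−S_dn) = (100.3200−69.7000)/(72.8532−37.7560) = 0.8724. V = [p*·100.3200 + (1−p*)·69.7000]/1.3 = 74.6711. B = V − Δ·S = 28.2772.
(3,2): S=102.6101. Δ = (V_up−V_dn)/(S_up−S_dn) = (64.3700−100.3200)/(140.5759−72.8532) = -0.5308. V = [p*·64.3700 + (1−p*)·100.3200]/1.3 = 52.4484. B = V − Δ·S = 106.9181.
(3,3): S=197.9942. Δ = (V_up−V_dn)/(S_up−S_dn) = (0.1200−64.3700)/(271.2520−140.5759) = -0.4917. V = [p*·0.1200 + (1−p*)·64.3700]/1.3 = 5.3341. B = V − Δ·S = 102.6826.
(2,0): S=38.8157. Δ = (V_up−V_dn)/(S_up−S_dn) = (74.6711−47.9721)/(53.1775−27.5591) = 1.0422. V = [p*·74.6711 + (1−p*)·47.9721]/1.3 = 55.2611. B = V − Δ·S = 14.8081.
(2,1): S=74.8979. Δ = (V_up−V_dn)/(S_up−S_dn) = (52.4484−74.6711)/(102.6101−53.1775) = -0.4496. V = [p*·52.4484 + (1−p*)·74.6711]/1.3 = 42.1579. B = V − Δ·S = 75.8287.
(2,2): S=144.5213. Δ = (V_up−V_dn)/(S_up−S_dn) = (5.3341−52.4484)/(197.9942−102.6101) = -0.4939. V = [p*·5.3341 + (1−p*)·52.4484]/1.3 = 7.9470. B = V − Δ·S = 79.3322.
(1,0): S=54.6700. Δ = (V_up−V_dn)/(S_up−S_dn) = (42.1579−55.2611)/(74.8979−38.8157) = -0.3631. V = [p*·42.1579 + (1−p*)·55.2611]/1.3 = 33.4982. B = V − Δ·S = 53.3514.
(1,1): S=105.4900. Δ = (V_up−V_dn)/(S_up−S_dn) = (7.9470−42.1579)/(144.5213−74.8979) = -0.4914. V = [p*·7.9470 + (1−p*)·42.1579]/1.3 = 8.9042. B = V − Δ·S = 60.7389.
(0,0): S=77.0000. Δ = (V_up−V_dn)/(S_up−S_dn) = (8.9042−33.4982)/(105.4900−54.6700) = -0.4839. V = [p*·8.9042 + (1−p*)·33.4982]/1.3 = 8.8559. B = V − Δ·S = 46.1195.
Root portfolio cost Δ·77+B reproduces V0=8.8559.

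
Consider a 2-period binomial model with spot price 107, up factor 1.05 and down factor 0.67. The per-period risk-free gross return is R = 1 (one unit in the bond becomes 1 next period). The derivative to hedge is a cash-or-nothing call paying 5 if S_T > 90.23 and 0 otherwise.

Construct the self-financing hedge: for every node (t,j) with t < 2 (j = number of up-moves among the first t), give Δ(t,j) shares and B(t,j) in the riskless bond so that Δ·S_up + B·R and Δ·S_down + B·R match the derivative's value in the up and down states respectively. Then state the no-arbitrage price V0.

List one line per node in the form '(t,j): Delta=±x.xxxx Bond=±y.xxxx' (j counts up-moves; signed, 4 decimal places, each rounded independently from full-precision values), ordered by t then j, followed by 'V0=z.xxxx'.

No-arbitrage ⇒ martingale measure with p* = (R−d)/(u−d) = 0.8684.
Payoff layer (t=2): V(2,0)=0.0000, V(2,1)=0.0000, V(2,2)=5.0000
  t=1,j=0: stock 71.6900 → up 75.2745 (V=0.0000), down 48.0323 (V=0.0000). Price 0.0000; hedge Δ=0.0000, bond B=0.0000.
  t=1,j=1: stock 112.3500 → up 117.9675 (V=5.0000), down 75.2745 (V=0.0000). Price 4.3421; hedge Δ=0.1171, bond B=-8.8158.
  t=0,j=0: stock 107.0000 → up 112.3500 (V=4.3421), down 71.6900 (V=0.0000). Price 3.7708; hedge Δ=0.1068, bond B=-7.6558.
Check: Δ(0,0)·S0 + B(0,0) = 3.7708 = V0.

(0,0): Delta=0.1068 Bond=-7.6558
(1,0): Delta=0.0000 Bond=0.0000
(1,1): Delta=0.1171 Bond=-8.8158
V0=3.7708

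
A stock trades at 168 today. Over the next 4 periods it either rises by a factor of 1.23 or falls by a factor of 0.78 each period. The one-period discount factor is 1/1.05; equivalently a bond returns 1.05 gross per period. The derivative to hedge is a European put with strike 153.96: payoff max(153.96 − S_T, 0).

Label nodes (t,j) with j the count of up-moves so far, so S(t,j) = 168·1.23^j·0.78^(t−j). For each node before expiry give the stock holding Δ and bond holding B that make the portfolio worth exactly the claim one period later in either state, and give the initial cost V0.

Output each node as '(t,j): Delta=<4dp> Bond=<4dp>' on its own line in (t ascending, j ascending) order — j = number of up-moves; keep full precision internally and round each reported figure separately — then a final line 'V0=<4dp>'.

Risk-neutral probability p* = (R−d)/(u−d) = (1.05−0.78)/(1.23−0.78) = 0.6000.
At expiry t=4: V(4,0)=91.7747, V(4,1)=55.8986, V(4,2)=0.0000, V(4,3)=0.0000, V(4,4)=0.0000
  t=3,j=0: stock 79.7247 → up 98.0614 (V=55.8986), down 62.1853 (V=91.7747). Price 66.9038; hedge Δ=-1.0000, bond B=146.6286.
  t=3,j=1: stock 125.7198 → up 154.6353 (V=0.0000), down 98.0614 (V=55.8986). Price 21.2947; hedge Δ=-0.9881, bond B=145.5138.
  t=3,j=2: stock 198.2504 → up 243.8480 (V=0.0000), down 154.6353 (V=0.0000). Price 0.0000; hedge Δ=0.0000, bond B=0.0000.
  t=3,j=3: stock 312.6257 → up 384.5296 (V=0.0000), down 243.8480 (V=0.0000). Price 0.0000; hedge Δ=0.0000, bond B=0.0000.
  t=2,j=0: stock 102.2112 → up 125.7198 (V=21.2947), down 79.7247 (V=66.9038). Price 37.6556; hedge Δ=-0.9916, bond B=139.0092.
  t=2,j=1: stock 161.1792 → up 198.2504 (V=0.0000), down 125.7198 (V=21.2947). Price 8.1123; hedge Δ=-0.2936, bond B=55.4338.
  t=2,j=2: stock 254.1672 → up 312.6257 (V=0.0000), down 198.2504 (V=0.0000). Price 0.0000; hedge Δ=0.0000, bond B=0.0000.
  t=1,j=0: stock 131.0400 → up 161.1792 (V=8.1123), down 102.2112 (V=37.6556). Price 18.9806; hedge Δ=-0.5010, bond B=84.6324.
  t=1,j=1: stock 206.6400 → up 254.1672 (V=0.0000), down 161.1792 (V=8.1123). Price 3.0904; hedge Δ=-0.0872, bond B=21.1176.
  t=0,j=0: stock 168.0000 → up 206.6400 (V=3.0904), down 131.0400 (V=18.9806). Price 8.9966; hedge Δ=-0.2102, bond B=44.3081.
Self-financing check: at every node Δ·S+B equals the discounted successor values.

(0,0): Delta=-0.2102 Bond=44.3081
(1,0): Delta=-0.5010 Bond=84.6324
(1,1): Delta=-0.0872 Bond=21.1176
(2,0): Delta=-0.9916 Bond=139.0092
(2,1): Delta=-0.2936 Bond=55.4338
(2,2): Delta=0.0000 Bond=0.0000
(3,0): Delta=-1.0000 Bond=146.6286
(3,1): Delta=-0.9881 Bond=145.5138
(3,2): Delta=0.0000 Bond=0.0000
(3,3): Delta=0.0000 Bond=0.0000
V0=8.9966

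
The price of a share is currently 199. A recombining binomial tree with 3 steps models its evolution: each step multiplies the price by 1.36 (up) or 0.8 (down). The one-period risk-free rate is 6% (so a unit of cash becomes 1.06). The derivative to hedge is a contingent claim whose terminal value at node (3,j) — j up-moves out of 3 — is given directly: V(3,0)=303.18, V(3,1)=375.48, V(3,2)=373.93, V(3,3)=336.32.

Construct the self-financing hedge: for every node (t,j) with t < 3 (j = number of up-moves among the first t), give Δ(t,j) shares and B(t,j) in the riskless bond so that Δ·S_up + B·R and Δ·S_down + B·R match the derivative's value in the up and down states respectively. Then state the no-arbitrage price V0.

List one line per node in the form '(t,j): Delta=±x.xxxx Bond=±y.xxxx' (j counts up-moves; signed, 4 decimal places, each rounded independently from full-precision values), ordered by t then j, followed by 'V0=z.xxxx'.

Risk-neutral probability p* = (R−d)/(u−d) = (1.06−0.8)/(1.36−0.8) = 0.4643.
Payoff layer (t=3): V(3,0)=303.1800, V(3,1)=375.4800, V(3,2)=373.9300, V(3,3)=336.3200
Node (2,0) S=127.3600: V=(p*·375.4800+(1−p*)·303.1800)/1.06=317.6867; Δ=(375.4800−303.1800)/(173.2096−101.8880)=1.0137; B=V−Δ·S=188.5795
Node (2,1) S=216.5120: V=(p*·373.9300+(1−p*)·375.4800)/1.06=353.5475; Δ=(373.9300−375.4800)/(294.4563−173.2096)=-0.0128; B=V−Δ·S=356.3154
Node (2,2) S=368.0704: V=(p*·336.3200+(1−p*)·373.9300)/1.06=336.2908; Δ=(336.3200−373.9300)/(500.5757−294.4563)=-0.1825; B=V−Δ·S=403.4515
Node (1,0) S=159.2000: V=(p*·353.5475+(1−p*)·317.6867)/1.06=315.4116; Δ=(353.5475−317.6867)/(216.5120−127.3600)=0.4022; B=V−Δ·S=251.3744
Node (1,1) S=270.6400: V=(p*·336.2908+(1−p*)·353.5475)/1.06=325.9768; Δ=(336.2908−353.5475)/(368.0704−216.5120)=-0.1139; B=V−Δ·S=356.7924
Node (0,0) S=199.0000: V=(p*·325.9768+(1−p*)·315.4116)/1.06=302.1858; Δ=(325.9768−315.4116)/(270.6400−159.2000)=0.0948; B=V−Δ·S=283.3193
Self-financing check: at every node Δ·S+B equals the discounted successor values.

(0,0): Delta=0.0948 Bond=283.3193
(1,0): Delta=0.4022 Bond=251.3744
(1,1): Delta=-0.1139 Bond=356.7924
(2,0): Delta=1.0137 Bond=188.5795
(2,1): Delta=-0.0128 Bond=356.3154
(2,2): Delta=-0.1825 Bond=403.4515
V0=302.1858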